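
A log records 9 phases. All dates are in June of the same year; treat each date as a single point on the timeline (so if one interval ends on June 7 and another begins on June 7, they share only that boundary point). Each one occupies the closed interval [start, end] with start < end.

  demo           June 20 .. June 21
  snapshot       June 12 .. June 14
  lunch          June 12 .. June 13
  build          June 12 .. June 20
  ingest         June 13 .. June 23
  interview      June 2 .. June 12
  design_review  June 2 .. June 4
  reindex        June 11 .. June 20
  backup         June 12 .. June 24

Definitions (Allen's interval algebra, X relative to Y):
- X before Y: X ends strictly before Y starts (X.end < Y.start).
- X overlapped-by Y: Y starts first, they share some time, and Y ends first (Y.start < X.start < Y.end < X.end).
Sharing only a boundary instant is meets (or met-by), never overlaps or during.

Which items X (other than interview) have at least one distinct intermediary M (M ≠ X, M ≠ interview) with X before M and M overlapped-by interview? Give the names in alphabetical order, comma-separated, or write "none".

Target interview = [June 2, June 12].
Intermediaries M with M overlapped-by interview: reindex.
Via reindex — items with X before reindex: design_review.
Union: design_review.

design_review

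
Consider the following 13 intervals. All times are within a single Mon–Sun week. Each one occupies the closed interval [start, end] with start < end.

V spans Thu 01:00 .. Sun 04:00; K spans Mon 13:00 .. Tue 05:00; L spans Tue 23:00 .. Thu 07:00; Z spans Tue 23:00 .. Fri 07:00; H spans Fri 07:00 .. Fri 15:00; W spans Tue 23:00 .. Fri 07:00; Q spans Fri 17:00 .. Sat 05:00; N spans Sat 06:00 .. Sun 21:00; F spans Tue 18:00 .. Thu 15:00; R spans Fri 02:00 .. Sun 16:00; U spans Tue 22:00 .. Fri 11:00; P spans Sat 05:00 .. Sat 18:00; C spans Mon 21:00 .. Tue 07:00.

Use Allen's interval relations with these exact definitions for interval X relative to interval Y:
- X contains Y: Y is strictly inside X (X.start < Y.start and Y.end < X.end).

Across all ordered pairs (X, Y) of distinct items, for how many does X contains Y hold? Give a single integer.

10

Checking all 156 ordered pairs for relation 'contains'; matching pairs in alphabetical order:
(F, L): F contains L ✓
(R, H): R contains H ✓
(R, P): R contains P ✓
(R, Q): R contains Q ✓
(U, L): U contains L ✓
(U, W): U contains W ✓
(U, Z): U contains Z ✓
(V, H): V contains H ✓
(V, P): V contains P ✓
(V, Q): V contains Q ✓
Count: 10.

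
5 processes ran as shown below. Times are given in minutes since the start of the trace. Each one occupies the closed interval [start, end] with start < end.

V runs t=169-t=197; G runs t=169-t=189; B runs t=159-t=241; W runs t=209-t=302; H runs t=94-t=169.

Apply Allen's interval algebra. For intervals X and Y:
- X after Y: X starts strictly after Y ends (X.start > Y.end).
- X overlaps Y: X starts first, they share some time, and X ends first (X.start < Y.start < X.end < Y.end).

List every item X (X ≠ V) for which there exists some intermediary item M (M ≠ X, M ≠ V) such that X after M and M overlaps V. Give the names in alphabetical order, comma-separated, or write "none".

none

Target V = [t=169, t=197].
Intermediaries M with M overlaps V: none.
Union: none.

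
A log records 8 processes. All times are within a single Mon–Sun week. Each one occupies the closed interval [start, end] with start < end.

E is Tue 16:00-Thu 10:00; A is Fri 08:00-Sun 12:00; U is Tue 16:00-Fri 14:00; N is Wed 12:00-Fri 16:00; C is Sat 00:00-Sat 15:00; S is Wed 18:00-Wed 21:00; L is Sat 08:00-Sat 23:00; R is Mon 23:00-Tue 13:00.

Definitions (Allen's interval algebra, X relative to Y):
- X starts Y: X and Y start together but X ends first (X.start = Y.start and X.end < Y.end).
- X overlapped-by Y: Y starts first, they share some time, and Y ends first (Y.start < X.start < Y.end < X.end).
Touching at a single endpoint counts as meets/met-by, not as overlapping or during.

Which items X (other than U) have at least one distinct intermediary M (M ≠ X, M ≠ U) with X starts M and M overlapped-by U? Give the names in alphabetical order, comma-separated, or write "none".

Target U = [Tue 16:00, Fri 14:00].
Intermediaries M with M overlapped-by U: A, N.
Via A — items with X starts A: none.
Via N — items with X starts N: none.
Union: none.

none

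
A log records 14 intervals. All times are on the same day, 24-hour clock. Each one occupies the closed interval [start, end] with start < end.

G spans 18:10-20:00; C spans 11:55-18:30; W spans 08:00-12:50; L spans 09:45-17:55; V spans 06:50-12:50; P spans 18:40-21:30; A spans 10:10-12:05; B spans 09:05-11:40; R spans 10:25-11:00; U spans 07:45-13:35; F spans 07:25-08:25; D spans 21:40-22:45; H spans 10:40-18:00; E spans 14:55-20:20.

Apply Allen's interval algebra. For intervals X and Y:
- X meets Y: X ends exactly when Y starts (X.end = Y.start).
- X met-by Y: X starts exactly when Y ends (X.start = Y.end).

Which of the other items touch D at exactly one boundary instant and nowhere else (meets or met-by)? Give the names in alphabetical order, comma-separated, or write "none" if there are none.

Target D = [21:40, 22:45].
A [10:10, 12:05] → before → no.
B [09:05, 11:40] → before → no.
C [11:55, 18:30] → before → no.
E [14:55, 20:20] → before → no.
F [07:25, 08:25] → before → no.
G [18:10, 20:00] → before → no.
H [10:40, 18:00] → before → no.
L [09:45, 17:55] → before → no.
P [18:40, 21:30] → before → no.
R [10:25, 11:00] → before → no.
U [07:45, 13:35] → before → no.
V [06:50, 12:50] → before → no.
W [08:00, 12:50] → before → no.
Result: none.

none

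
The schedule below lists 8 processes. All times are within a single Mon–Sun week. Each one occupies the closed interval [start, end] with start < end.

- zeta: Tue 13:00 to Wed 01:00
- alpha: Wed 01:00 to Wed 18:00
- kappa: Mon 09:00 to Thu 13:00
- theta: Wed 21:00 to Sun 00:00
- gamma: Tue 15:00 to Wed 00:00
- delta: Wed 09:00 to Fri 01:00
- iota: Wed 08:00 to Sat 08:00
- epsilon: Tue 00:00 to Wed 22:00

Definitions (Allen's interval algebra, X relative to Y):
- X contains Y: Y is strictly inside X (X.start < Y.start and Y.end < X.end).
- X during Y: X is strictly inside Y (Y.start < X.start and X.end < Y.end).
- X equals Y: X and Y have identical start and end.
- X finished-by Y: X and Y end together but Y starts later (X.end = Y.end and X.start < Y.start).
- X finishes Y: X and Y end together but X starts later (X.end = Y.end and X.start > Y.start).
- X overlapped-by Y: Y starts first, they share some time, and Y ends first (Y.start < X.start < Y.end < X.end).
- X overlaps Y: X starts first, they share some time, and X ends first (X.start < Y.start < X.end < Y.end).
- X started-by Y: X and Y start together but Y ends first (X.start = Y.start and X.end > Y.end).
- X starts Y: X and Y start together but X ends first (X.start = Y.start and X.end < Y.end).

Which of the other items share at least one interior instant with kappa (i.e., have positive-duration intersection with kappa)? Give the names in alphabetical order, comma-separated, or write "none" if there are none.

alpha, delta, epsilon, gamma, iota, theta, zeta

Target kappa = [Mon 09:00, Thu 13:00].
alpha [Wed 01:00, Wed 18:00] → during → yes.
delta [Wed 09:00, Fri 01:00] → overlapped-by → yes.
epsilon [Tue 00:00, Wed 22:00] → during → yes.
gamma [Tue 15:00, Wed 00:00] → during → yes.
iota [Wed 08:00, Sat 08:00] → overlapped-by → yes.
theta [Wed 21:00, Sun 00:00] → overlapped-by → yes.
zeta [Tue 13:00, Wed 01:00] → during → yes.
Result: alpha, delta, epsilon, gamma, iota, theta, zeta.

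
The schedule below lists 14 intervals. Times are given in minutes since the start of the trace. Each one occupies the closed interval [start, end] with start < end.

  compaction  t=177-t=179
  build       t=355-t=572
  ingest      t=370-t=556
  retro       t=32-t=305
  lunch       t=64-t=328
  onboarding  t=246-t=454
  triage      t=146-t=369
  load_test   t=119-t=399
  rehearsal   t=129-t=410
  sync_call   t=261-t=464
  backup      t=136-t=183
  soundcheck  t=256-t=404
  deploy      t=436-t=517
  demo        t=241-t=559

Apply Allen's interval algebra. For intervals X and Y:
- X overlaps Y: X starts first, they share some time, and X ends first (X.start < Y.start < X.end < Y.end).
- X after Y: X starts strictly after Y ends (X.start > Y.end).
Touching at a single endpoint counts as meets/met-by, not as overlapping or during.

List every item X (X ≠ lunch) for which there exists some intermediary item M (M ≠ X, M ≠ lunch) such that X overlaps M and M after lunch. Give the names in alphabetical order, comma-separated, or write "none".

demo, load_test, onboarding, rehearsal, soundcheck, sync_call, triage

Target lunch = [t=64, t=328].
Intermediaries M with M after lunch: build, deploy, ingest.
Via build — items with X overlaps build: demo, load_test, onboarding, rehearsal, soundcheck, sync_call, triage.
Via deploy — items with X overlaps deploy: onboarding, sync_call.
Via ingest — items with X overlaps ingest: load_test, onboarding, rehearsal, soundcheck, sync_call.
Union: demo, load_test, onboarding, rehearsal, soundcheck, sync_call, triage.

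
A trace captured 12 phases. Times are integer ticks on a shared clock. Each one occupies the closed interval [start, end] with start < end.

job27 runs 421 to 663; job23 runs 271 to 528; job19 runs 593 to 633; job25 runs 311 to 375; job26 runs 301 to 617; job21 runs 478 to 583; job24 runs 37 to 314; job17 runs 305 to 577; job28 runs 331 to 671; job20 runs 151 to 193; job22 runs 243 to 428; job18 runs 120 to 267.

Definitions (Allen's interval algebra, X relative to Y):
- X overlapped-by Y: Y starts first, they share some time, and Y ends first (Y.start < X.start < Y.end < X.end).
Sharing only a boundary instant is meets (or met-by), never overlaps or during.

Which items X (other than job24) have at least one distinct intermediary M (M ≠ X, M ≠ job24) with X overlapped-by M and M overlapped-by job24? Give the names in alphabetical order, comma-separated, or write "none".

job17, job19, job21, job23, job26, job27, job28

Target job24 = [37, 314].
Intermediaries M with M overlapped-by job24: job17, job22, job23, job25, job26.
Via job17 — items with X overlapped-by job17: job21, job27, job28.
Via job22 — items with X overlapped-by job22: job17, job23, job26, job27, job28.
Via job23 — items with X overlapped-by job23: job17, job21, job26, job27, job28.
Via job25 — items with X overlapped-by job25: job28.
Via job26 — items with X overlapped-by job26: job19, job27, job28.
Union: job17, job19, job21, job23, job26, job27, job28.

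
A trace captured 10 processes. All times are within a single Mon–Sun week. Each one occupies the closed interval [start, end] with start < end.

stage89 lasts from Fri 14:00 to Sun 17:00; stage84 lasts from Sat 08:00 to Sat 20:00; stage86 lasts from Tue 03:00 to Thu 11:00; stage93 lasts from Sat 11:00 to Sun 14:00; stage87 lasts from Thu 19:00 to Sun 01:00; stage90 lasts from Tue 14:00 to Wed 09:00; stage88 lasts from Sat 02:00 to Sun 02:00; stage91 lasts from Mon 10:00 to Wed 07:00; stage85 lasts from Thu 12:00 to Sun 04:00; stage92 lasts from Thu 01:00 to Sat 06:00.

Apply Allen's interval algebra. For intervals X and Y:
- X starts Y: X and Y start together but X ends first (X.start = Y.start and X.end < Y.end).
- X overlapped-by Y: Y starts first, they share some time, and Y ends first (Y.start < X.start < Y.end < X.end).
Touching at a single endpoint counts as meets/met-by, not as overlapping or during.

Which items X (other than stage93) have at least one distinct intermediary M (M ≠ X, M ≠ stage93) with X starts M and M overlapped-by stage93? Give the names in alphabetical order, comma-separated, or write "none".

none

Target stage93 = [Sat 11:00, Sun 14:00].
Intermediaries M with M overlapped-by stage93: none.
Union: none.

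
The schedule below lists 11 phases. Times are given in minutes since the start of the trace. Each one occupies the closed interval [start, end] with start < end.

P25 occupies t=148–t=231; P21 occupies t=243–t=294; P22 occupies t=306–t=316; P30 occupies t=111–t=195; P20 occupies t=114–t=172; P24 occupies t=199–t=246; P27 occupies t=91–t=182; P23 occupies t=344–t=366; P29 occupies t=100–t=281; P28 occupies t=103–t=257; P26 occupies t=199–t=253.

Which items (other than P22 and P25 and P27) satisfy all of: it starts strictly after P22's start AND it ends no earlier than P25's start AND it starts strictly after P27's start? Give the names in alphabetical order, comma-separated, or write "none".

Conditions: its start is strictly after P22's start (X.start > t=306) AND its end is no earlier than P25's start (X.end >= t=148) AND its start is strictly after P27's start (X.start > t=91).
P20: start t=114 > t=306? ✗; end t=172 >= t=148? ✓; start t=114 > t=91? ✓ → no.
P21: start t=243 > t=306? ✗; end t=294 >= t=148? ✓; start t=243 > t=91? ✓ → no.
P23: start t=344 > t=306? ✓; end t=366 >= t=148? ✓; start t=344 > t=91? ✓ → yes.
P24: start t=199 > t=306? ✗; end t=246 >= t=148? ✓; start t=199 > t=91? ✓ → no.
P26: start t=199 > t=306? ✗; end t=253 >= t=148? ✓; start t=199 > t=91? ✓ → no.
P28: start t=103 > t=306? ✗; end t=257 >= t=148? ✓; start t=103 > t=91? ✓ → no.
P29: start t=100 > t=306? ✗; end t=281 >= t=148? ✓; start t=100 > t=91? ✓ → no.
P30: start t=111 > t=306? ✗; end t=195 >= t=148? ✓; start t=111 > t=91? ✓ → no.
Result: P23.

P23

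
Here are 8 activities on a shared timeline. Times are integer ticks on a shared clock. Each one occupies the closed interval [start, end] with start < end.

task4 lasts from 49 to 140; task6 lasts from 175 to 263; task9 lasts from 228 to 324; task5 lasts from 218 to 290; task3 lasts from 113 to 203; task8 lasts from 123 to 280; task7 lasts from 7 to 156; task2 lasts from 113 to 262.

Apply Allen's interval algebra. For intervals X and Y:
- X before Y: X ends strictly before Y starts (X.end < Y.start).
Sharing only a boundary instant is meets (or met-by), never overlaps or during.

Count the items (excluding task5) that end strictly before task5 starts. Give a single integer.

Target task5 = [218, 290].
task2 [113, 262] → overlaps → no.
task3 [113, 203] → before → counts.
task4 [49, 140] → before → counts.
task6 [175, 263] → overlaps → no.
task7 [7, 156] → before → counts.
task8 [123, 280] → overlaps → no.
task9 [228, 324] → overlapped-by → no.
Total: 3.

3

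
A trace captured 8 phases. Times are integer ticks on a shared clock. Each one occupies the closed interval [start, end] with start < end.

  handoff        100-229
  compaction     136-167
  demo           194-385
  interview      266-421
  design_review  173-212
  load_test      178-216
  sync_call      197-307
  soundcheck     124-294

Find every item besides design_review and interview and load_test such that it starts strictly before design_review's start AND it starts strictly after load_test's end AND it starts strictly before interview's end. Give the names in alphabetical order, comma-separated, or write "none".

Conditions: its start is strictly before design_review's start (X.start < 173) AND its start is strictly after load_test's end (X.start > 216) AND its start is strictly before interview's end (X.start < 421).
compaction: start 136 < 173? ✓; start 136 > 216? ✗; start 136 < 421? ✓ → no.
demo: start 194 < 173? ✗; start 194 > 216? ✗; start 194 < 421? ✓ → no.
handoff: start 100 < 173? ✓; start 100 > 216? ✗; start 100 < 421? ✓ → no.
soundcheck: start 124 < 173? ✓; start 124 > 216? ✗; start 124 < 421? ✓ → no.
sync_call: start 197 < 173? ✗; start 197 > 216? ✗; start 197 < 421? ✓ → no.
Result: none.

none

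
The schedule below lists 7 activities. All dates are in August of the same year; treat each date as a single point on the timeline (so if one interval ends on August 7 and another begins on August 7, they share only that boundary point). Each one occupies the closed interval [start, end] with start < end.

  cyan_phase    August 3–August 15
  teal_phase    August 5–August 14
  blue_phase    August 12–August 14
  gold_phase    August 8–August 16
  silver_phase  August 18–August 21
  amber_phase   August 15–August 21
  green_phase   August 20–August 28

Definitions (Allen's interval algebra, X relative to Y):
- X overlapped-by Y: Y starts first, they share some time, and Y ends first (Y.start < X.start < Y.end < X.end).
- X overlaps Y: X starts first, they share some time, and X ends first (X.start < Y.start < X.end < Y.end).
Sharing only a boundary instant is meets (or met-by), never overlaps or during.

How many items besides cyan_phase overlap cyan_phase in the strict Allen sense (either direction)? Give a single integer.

Target cyan_phase = [August 3, August 15].
amber_phase [August 15, August 21] → met-by → no.
blue_phase [August 12, August 14] → during → no.
gold_phase [August 8, August 16] → overlapped-by → counts.
green_phase [August 20, August 28] → after → no.
silver_phase [August 18, August 21] → after → no.
teal_phase [August 5, August 14] → during → no.
Total: 1.

1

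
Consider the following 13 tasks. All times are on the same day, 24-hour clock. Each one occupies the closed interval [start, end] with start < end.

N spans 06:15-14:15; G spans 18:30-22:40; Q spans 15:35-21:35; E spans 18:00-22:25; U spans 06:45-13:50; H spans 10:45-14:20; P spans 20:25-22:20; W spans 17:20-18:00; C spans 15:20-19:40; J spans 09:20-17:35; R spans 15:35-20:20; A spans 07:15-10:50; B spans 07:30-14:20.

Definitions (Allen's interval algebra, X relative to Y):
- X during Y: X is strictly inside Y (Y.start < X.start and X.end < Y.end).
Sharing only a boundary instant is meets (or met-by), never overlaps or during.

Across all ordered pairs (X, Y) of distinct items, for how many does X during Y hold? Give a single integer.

9

Checking all 156 ordered pairs for relation 'during'; matching pairs in alphabetical order:
(A, N): A during N ✓
(A, U): A during U ✓
(H, J): H during J ✓
(P, E): P during E ✓
(P, G): P during G ✓
(U, N): U during N ✓
(W, C): W during C ✓
(W, Q): W during Q ✓
(W, R): W during R ✓
Count: 9.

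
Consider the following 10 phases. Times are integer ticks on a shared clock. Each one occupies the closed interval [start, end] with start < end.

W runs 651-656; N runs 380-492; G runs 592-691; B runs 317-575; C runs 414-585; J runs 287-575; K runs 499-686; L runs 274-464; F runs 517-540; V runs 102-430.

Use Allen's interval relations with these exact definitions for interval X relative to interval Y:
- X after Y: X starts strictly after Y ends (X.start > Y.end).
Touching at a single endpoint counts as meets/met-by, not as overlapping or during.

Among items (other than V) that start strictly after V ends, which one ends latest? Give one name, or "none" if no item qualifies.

G

Target V = [102, 430].
B [317, 575] → overlapped-by → excluded.
C [414, 585] → overlapped-by → excluded.
F [517, 540] → after → candidate.
G [592, 691] → after → candidate.
J [287, 575] → overlapped-by → excluded.
K [499, 686] → after → candidate.
L [274, 464] → overlapped-by → excluded.
N [380, 492] → overlapped-by → excluded.
W [651, 656] → after → candidate.
Among candidates, latest end is 691 → G.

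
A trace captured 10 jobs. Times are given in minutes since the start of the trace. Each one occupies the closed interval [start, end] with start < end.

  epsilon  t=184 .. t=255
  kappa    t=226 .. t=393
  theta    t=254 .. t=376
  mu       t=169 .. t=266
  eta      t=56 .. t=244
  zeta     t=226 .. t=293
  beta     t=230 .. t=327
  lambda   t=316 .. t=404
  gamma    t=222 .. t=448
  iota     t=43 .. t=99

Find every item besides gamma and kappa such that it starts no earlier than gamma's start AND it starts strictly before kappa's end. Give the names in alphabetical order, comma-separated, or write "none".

beta, lambda, theta, zeta

Conditions: its start is no earlier than gamma's start (X.start >= t=222) AND its start is strictly before kappa's end (X.start < t=393).
beta: start t=230 >= t=222? ✓; start t=230 < t=393? ✓ → yes.
epsilon: start t=184 >= t=222? ✗; start t=184 < t=393? ✓ → no.
eta: start t=56 >= t=222? ✗; start t=56 < t=393? ✓ → no.
iota: start t=43 >= t=222? ✗; start t=43 < t=393? ✓ → no.
lambda: start t=316 >= t=222? ✓; start t=316 < t=393? ✓ → yes.
mu: start t=169 >= t=222? ✗; start t=169 < t=393? ✓ → no.
theta: start t=254 >= t=222? ✓; start t=254 < t=393? ✓ → yes.
zeta: start t=226 >= t=222? ✓; start t=226 < t=393? ✓ → yes.
Result: beta, lambda, theta, zeta.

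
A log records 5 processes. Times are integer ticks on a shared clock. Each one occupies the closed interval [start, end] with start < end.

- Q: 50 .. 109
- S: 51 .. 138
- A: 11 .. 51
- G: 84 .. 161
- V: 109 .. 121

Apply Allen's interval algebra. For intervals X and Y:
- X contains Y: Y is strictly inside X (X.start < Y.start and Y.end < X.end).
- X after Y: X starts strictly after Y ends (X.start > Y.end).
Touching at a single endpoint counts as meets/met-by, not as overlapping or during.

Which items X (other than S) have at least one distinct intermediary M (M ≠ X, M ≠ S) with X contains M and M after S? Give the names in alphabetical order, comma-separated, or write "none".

none

Target S = [51, 138].
Intermediaries M with M after S: none.
Union: none.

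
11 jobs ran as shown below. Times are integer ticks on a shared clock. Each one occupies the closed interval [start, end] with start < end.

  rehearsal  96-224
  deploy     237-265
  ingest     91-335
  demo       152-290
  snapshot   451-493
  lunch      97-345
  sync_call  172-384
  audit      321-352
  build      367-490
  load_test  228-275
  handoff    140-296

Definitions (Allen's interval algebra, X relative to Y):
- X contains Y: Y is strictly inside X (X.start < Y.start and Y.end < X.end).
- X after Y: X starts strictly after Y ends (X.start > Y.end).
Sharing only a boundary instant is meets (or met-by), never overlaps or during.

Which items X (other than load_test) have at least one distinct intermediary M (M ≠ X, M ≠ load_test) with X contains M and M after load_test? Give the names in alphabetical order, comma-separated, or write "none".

Target load_test = [228, 275].
Intermediaries M with M after load_test: audit, build, snapshot.
Via audit — items with X contains audit: sync_call.
Via build — items with X contains build: none.
Via snapshot — items with X contains snapshot: none.
Union: sync_call.

sync_call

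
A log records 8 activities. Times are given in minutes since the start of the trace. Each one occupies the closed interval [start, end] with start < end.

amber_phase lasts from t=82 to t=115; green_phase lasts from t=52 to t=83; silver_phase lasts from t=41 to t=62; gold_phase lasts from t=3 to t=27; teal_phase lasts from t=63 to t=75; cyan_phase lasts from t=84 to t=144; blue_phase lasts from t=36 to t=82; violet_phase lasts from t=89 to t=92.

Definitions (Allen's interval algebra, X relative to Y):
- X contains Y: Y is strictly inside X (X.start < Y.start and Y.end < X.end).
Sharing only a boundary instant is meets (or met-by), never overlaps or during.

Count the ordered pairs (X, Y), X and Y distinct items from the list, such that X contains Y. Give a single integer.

Checking all 56 ordered pairs for relation 'contains'; matching pairs in alphabetical order:
(amber_phase, violet_phase): amber_phase contains violet_phase ✓
(blue_phase, silver_phase): blue_phase contains silver_phase ✓
(blue_phase, teal_phase): blue_phase contains teal_phase ✓
(cyan_phase, violet_phase): cyan_phase contains violet_phase ✓
(green_phase, teal_phase): green_phase contains teal_phase ✓
Count: 5.

5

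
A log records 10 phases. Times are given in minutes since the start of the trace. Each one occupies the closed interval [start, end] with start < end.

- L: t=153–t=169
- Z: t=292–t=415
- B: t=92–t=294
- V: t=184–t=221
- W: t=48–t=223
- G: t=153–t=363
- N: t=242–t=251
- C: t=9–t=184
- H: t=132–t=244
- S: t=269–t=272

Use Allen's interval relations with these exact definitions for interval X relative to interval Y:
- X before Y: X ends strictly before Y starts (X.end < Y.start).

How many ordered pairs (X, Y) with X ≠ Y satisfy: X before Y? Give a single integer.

18

Checking all 90 ordered pairs for relation 'before'; matching pairs in alphabetical order:
(C, N): C before N ✓
(C, S): C before S ✓
(C, Z): C before Z ✓
(H, S): H before S ✓
(H, Z): H before Z ✓
(L, N): L before N ✓
(L, S): L before S ✓
(L, V): L before V ✓
(L, Z): L before Z ✓
(N, S): N before S ✓
(N, Z): N before Z ✓
(S, Z): S before Z ✓
(V, N): V before N ✓
(V, S): V before S ✓
(V, Z): V before Z ✓
(W, N): W before N ✓
(W, S): W before S ✓
(W, Z): W before Z ✓
Count: 18.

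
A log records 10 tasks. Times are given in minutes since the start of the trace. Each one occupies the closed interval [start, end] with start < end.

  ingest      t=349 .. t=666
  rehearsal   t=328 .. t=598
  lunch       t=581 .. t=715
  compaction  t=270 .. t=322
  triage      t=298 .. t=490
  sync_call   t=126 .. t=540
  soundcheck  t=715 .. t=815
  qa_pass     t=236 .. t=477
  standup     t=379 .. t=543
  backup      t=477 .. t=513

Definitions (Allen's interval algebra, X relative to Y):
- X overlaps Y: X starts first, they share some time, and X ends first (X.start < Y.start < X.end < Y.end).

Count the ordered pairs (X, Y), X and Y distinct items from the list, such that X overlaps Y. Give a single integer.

Checking all 90 ordered pairs for relation 'overlaps'; matching pairs in alphabetical order:
(compaction, triage): compaction overlaps triage ✓
(ingest, lunch): ingest overlaps lunch ✓
(qa_pass, ingest): qa_pass overlaps ingest ✓
(qa_pass, rehearsal): qa_pass overlaps rehearsal ✓
(qa_pass, standup): qa_pass overlaps standup ✓
(qa_pass, triage): qa_pass overlaps triage ✓
(rehearsal, ingest): rehearsal overlaps ingest ✓
(rehearsal, lunch): rehearsal overlaps lunch ✓
(sync_call, ingest): sync_call overlaps ingest ✓
(sync_call, rehearsal): sync_call overlaps rehearsal ✓
(sync_call, standup): sync_call overlaps standup ✓
(triage, backup): triage overlaps backup ✓
(triage, ingest): triage overlaps ingest ✓
(triage, rehearsal): triage overlaps rehearsal ✓
(triage, standup): triage overlaps standup ✓
Count: 15.

15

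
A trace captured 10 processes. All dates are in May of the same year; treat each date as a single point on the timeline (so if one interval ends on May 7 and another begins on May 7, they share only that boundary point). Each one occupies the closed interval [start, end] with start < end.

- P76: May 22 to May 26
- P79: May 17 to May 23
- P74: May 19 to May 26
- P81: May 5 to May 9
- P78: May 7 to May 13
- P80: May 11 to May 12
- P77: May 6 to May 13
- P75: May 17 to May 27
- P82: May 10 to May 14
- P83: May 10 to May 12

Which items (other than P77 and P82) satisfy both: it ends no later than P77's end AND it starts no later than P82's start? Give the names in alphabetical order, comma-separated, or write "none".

Conditions: its end is no later than P77's end (X.end <= May 13) AND its start is no later than P82's start (X.start <= May 10).
P74: end May 26 <= May 13? ✗; start May 19 <= May 10? ✗ → no.
P75: end May 27 <= May 13? ✗; start May 17 <= May 10? ✗ → no.
P76: end May 26 <= May 13? ✗; start May 22 <= May 10? ✗ → no.
P78: end May 13 <= May 13? ✓; start May 7 <= May 10? ✓ → yes.
P79: end May 23 <= May 13? ✗; start May 17 <= May 10? ✗ → no.
P80: end May 12 <= May 13? ✓; start May 11 <= May 10? ✗ → no.
P81: end May 9 <= May 13? ✓; start May 5 <= May 10? ✓ → yes.
P83: end May 12 <= May 13? ✓; start May 10 <= May 10? ✓ → yes.
Result: P78, P81, P83.

P78, P81, P83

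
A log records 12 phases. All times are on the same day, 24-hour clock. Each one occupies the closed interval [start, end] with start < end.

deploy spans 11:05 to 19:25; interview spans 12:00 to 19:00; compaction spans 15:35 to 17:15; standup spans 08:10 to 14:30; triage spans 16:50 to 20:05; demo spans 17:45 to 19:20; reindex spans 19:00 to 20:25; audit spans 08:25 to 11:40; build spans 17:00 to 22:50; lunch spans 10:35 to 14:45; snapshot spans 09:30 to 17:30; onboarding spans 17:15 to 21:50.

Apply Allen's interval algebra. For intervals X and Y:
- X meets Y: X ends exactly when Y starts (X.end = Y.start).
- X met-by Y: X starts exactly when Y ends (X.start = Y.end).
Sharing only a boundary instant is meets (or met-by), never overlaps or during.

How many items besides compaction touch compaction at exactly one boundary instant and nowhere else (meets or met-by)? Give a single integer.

1

Target compaction = [15:35, 17:15].
audit [08:25, 11:40] → before → no.
build [17:00, 22:50] → overlapped-by → no.
demo [17:45, 19:20] → after → no.
deploy [11:05, 19:25] → contains → no.
interview [12:00, 19:00] → contains → no.
lunch [10:35, 14:45] → before → no.
onboarding [17:15, 21:50] → met-by → counts.
reindex [19:00, 20:25] → after → no.
snapshot [09:30, 17:30] → contains → no.
standup [08:10, 14:30] → before → no.
triage [16:50, 20:05] → overlapped-by → no.
Total: 1.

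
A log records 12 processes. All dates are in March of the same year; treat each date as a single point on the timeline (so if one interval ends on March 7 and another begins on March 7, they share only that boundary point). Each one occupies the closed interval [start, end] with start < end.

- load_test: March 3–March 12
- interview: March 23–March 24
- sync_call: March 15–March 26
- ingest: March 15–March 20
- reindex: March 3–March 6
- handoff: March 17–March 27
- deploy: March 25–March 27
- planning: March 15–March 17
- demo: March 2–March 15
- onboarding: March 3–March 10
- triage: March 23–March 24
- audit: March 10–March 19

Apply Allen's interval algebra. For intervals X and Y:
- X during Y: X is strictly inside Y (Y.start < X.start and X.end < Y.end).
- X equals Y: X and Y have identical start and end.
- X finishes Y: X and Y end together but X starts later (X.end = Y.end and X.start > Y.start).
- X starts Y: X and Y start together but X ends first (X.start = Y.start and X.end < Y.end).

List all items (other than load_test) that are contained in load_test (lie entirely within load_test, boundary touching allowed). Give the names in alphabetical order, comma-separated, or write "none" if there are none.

onboarding, reindex

Target load_test = [March 3, March 12].
audit [March 10, March 19] → overlapped-by → no.
demo [March 2, March 15] → contains → no.
deploy [March 25, March 27] → after → no.
handoff [March 17, March 27] → after → no.
ingest [March 15, March 20] → after → no.
interview [March 23, March 24] → after → no.
onboarding [March 3, March 10] → starts → yes.
planning [March 15, March 17] → after → no.
reindex [March 3, March 6] → starts → yes.
sync_call [March 15, March 26] → after → no.
triage [March 23, March 24] → after → no.
Result: onboarding, reindex.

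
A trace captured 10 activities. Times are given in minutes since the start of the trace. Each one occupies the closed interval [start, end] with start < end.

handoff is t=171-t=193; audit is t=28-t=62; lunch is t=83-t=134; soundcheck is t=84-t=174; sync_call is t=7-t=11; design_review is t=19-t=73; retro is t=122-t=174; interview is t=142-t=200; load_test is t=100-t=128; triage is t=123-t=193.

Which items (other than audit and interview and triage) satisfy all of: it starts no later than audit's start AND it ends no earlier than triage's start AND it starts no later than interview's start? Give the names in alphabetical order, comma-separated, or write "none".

Conditions: its start is no later than audit's start (X.start <= t=28) AND its end is no earlier than triage's start (X.end >= t=123) AND its start is no later than interview's start (X.start <= t=142).
design_review: start t=19 <= t=28? ✓; end t=73 >= t=123? ✗; start t=19 <= t=142? ✓ → no.
handoff: start t=171 <= t=28? ✗; end t=193 >= t=123? ✓; start t=171 <= t=142? ✗ → no.
load_test: start t=100 <= t=28? ✗; end t=128 >= t=123? ✓; start t=100 <= t=142? ✓ → no.
lunch: start t=83 <= t=28? ✗; end t=134 >= t=123? ✓; start t=83 <= t=142? ✓ → no.
retro: start t=122 <= t=28? ✗; end t=174 >= t=123? ✓; start t=122 <= t=142? ✓ → no.
soundcheck: start t=84 <= t=28? ✗; end t=174 >= t=123? ✓; start t=84 <= t=142? ✓ → no.
sync_call: start t=7 <= t=28? ✓; end t=11 >= t=123? ✗; start t=7 <= t=142? ✓ → no.
Result: none.

none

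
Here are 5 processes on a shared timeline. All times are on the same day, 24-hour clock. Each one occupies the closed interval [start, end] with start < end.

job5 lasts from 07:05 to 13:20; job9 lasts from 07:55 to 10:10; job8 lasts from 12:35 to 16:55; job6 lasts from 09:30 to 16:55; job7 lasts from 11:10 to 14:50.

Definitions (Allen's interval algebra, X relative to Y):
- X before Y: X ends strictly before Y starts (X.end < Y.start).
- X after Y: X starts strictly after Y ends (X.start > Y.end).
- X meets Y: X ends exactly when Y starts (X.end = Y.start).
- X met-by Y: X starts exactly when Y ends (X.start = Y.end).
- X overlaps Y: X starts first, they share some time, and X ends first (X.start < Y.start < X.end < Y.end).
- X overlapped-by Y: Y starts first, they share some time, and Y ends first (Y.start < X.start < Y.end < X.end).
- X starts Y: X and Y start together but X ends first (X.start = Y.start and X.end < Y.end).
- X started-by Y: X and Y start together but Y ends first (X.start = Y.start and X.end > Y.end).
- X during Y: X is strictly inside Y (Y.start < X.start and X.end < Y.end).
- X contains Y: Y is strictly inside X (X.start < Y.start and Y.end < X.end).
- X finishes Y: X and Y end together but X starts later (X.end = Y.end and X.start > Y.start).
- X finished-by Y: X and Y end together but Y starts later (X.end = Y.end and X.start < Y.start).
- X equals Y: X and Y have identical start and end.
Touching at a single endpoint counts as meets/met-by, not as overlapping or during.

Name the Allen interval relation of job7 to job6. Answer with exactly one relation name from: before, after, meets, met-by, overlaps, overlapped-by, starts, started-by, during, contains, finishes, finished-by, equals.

during

job7 = [11:10, 14:50]; job6 = [09:30, 16:55].
Compare endpoints: job7.start > job6.start, job7.start < job6.end, job7.end > job6.start, job7.end < job6.end.
That pattern is 'during'.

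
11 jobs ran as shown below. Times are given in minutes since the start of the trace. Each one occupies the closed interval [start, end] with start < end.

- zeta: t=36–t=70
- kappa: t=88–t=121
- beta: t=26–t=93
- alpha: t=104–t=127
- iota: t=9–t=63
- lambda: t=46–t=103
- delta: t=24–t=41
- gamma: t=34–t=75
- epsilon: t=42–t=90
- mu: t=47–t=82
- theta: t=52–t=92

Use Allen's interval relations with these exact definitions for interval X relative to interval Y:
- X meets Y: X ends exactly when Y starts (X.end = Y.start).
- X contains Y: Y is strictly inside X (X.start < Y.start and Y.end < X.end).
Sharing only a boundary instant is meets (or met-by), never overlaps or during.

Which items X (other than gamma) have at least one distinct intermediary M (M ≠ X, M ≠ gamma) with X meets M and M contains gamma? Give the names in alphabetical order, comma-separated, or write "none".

none

Target gamma = [t=34, t=75].
Intermediaries M with M contains gamma: beta.
Via beta — items with X meets beta: none.
Union: none.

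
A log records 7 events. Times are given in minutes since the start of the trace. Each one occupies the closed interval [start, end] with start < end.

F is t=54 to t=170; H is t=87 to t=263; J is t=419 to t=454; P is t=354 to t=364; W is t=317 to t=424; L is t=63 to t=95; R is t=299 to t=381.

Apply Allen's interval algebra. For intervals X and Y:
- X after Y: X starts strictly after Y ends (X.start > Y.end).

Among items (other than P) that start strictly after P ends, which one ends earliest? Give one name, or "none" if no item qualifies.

Target P = [t=354, t=364].
F [t=54, t=170] → before → excluded.
H [t=87, t=263] → before → excluded.
J [t=419, t=454] → after → candidate.
L [t=63, t=95] → before → excluded.
R [t=299, t=381] → contains → excluded.
W [t=317, t=424] → contains → excluded.
Among candidates, earliest end is t=454 → J.

J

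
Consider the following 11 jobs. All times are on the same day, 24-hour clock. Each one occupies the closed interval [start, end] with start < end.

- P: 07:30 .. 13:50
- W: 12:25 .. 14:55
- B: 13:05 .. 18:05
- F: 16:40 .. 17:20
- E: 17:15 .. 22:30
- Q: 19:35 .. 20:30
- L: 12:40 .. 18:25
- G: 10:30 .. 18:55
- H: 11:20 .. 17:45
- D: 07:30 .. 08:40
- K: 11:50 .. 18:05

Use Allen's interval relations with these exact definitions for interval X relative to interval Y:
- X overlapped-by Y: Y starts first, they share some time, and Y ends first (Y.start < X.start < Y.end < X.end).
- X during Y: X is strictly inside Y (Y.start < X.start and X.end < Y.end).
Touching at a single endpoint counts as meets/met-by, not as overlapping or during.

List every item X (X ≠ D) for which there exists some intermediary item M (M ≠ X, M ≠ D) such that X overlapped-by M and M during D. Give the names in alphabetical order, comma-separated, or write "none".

Target D = [07:30, 08:40].
Intermediaries M with M during D: none.
Union: none.

none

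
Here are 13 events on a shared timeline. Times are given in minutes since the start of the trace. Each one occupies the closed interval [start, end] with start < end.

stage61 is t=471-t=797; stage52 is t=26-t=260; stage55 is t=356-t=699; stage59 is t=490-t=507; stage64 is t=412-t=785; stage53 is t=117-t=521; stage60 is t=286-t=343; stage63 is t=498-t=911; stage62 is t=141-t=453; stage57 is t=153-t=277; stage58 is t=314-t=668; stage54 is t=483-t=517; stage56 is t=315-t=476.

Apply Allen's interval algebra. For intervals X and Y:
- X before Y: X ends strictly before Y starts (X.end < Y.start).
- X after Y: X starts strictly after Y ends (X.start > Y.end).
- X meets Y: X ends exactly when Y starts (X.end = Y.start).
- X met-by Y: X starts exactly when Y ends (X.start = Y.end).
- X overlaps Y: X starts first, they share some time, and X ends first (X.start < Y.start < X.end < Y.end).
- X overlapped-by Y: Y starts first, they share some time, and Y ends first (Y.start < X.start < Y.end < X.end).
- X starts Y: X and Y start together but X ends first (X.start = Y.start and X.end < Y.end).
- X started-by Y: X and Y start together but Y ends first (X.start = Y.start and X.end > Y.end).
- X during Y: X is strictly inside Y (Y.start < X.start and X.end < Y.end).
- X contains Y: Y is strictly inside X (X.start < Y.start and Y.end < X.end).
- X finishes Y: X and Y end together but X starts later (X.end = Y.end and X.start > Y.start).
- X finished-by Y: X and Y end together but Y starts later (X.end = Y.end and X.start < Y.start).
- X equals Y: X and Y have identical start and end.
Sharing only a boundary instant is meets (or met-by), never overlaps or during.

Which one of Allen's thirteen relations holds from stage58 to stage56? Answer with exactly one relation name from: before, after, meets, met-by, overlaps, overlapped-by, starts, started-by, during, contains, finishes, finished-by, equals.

contains

stage58 = [t=314, t=668]; stage56 = [t=315, t=476].
Compare endpoints: stage58.start < stage56.start, stage58.start < stage56.end, stage58.end > stage56.start, stage58.end > stage56.end.
That pattern is 'contains'.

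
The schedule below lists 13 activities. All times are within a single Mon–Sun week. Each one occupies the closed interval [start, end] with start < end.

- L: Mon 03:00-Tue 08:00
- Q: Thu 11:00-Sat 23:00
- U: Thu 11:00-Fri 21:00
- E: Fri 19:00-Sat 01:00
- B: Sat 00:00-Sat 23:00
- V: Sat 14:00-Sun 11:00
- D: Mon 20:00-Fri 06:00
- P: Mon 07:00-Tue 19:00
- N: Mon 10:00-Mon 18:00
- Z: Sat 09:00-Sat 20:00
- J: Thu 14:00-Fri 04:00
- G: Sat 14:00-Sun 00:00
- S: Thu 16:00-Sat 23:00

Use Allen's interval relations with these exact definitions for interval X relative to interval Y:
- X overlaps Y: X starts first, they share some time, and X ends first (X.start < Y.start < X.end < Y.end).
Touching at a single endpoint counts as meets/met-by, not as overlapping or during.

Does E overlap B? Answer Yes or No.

E = [Fri 19:00, Sat 01:00], B = [Sat 00:00, Sat 23:00].
Actual relation of E to B: overlaps.
Asked whether 'overlaps' holds → Yes.

Yes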